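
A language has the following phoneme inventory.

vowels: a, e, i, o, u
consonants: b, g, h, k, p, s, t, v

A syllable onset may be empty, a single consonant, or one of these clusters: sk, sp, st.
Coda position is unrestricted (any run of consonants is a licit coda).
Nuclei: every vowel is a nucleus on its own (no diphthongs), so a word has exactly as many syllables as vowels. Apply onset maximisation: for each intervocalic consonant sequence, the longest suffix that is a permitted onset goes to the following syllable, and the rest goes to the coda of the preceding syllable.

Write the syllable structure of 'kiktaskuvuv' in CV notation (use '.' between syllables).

CVC.CV.CCV.CVC

The vowels are i, a, u, u — 4 nuclei, so 4 syllables.
V1 /i/ – V2 /a/: /kt/ — longest licit onset from the right is /t/, leaving /k/ as coda.
V2 /a/ – V3 /u/: /sk/ is a licit onset in full, so it all attaches to the next syllable.
V3 /u/ – V4 /u/: /v/ is a single consonant, so it becomes the next onset.
Result: kik.ta.sku.vuv.
Mapping each syllable to C/V: /kik/ → CVC, /ta/ → CV, /sku/ → CCV, /vuv/ → CVC.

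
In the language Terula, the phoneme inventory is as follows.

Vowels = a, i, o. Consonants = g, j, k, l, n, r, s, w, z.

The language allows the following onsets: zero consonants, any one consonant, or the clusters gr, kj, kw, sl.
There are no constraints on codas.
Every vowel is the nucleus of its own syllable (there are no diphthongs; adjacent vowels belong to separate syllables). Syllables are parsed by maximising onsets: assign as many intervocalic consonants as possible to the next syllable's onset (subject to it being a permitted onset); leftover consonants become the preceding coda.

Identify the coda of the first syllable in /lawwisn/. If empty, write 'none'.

w

The vowels are a, i — 2 nuclei, so 2 syllables.
σ1/σ2 boundary: cluster /ww/ — the longest permitted-onset suffix is /w/; onset = /w/, preceding coda = /w/.
Result: law.wisn.
Syllable 1 is /law/: onset /l/, nucleus /a/, coda /w/.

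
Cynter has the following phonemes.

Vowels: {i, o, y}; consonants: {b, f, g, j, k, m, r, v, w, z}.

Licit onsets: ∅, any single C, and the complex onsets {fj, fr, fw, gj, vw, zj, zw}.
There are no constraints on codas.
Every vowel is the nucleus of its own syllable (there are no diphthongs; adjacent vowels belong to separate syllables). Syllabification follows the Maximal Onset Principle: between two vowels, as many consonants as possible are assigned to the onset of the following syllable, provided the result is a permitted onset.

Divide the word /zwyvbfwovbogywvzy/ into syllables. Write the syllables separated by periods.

zwyvb.fwov.bo.gywv.zy

Vowels present: y, o, o, y, y; each is a nucleus, giving 5 syllables.
σ1/σ2 boundary: /vbfw/; trying suffixes from longest down, /fw/ is the first permitted one, so coda /vb/ | onset /fw/.
σ2/σ3 boundary: /vb/ — longest licit onset from the right is /b/, leaving /v/ as coda.
σ3/σ4 boundary: /g/ → onset of the next syllable (single consonants are always licit onsets).
σ4/σ5 boundary: cluster /wvz/ — the longest permitted-onset suffix is /z/; onset = /z/, preceding coda = /wv/.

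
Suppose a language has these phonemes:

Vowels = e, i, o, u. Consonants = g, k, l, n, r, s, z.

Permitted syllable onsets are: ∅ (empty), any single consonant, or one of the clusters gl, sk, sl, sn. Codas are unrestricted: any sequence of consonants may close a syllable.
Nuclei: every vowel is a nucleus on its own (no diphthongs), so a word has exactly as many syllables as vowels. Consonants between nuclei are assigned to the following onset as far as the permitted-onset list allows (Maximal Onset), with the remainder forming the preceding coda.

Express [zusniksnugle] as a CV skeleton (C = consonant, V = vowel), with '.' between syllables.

The vowels are u, i, u, e — 4 nuclei, so 4 syllables.
Between /u/ (V1) and /i/ (V2): cluster /sn/ — /sn/ is itself a permitted onset, so the whole cluster goes right; preceding coda = ∅.
Between /i/ (V2) and /u/ (V3): /ksn/ — longest licit onset from the right is /sn/, leaving /k/ as coda.
Between /u/ (V3) and /e/ (V4): /gl/ — entire cluster is a permitted onset → onset /gl/, coda ∅.
Putting it together: zu.snik.snu.gle.
Mapping each syllable to C/V: /zu/ → CV, /snik/ → CCVC, /snu/ → CCV, /gle/ → CCV.

CV.CCVC.CCV.CCV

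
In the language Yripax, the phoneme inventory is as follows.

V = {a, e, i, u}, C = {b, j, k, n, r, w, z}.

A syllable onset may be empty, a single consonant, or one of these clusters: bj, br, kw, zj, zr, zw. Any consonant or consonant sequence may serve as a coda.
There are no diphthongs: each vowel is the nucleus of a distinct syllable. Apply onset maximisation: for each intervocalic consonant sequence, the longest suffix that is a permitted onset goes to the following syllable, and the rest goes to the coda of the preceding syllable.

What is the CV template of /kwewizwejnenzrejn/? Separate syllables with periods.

CCV.CV.CCVC.CVC.CCVCC

Nuclei (vowels): e, i, e, e, e → 5 syllables.
V1 /e/ – V2 /i/: /w/ → onset of the next syllable (single consonants are always licit onsets).
V2 /i/ – V3 /e/: cluster /zw/ — /zw/ is itself a permitted onset, so the whole cluster goes right; preceding coda = ∅.
V3 /e/ – V4 /e/: cluster /jn/ — the longest permitted-onset suffix is /n/; onset = /n/, preceding coda = /j/.
V4 /e/ – V5 /e/: /nzr/ splits as /n/ + /zr/ (/zr/ is the longest suffix that is a licit onset).
Putting it together: kwe.wi.zwej.nen.zrejn.
Mapping each syllable to C/V: /kwe/ → CCV, /wi/ → CV, /zwej/ → CCVC, /nen/ → CVC, /zrejn/ → CCVCC.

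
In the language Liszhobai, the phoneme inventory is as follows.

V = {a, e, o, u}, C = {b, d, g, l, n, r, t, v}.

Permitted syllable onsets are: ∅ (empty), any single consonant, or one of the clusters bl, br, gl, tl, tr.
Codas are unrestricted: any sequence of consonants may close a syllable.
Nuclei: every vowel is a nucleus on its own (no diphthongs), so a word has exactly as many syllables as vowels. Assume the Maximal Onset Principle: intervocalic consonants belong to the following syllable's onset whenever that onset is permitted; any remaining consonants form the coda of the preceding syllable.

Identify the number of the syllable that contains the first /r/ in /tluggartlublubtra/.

The vowels are u, a, u, u, a — 5 nuclei, so 5 syllables.
/u…a/ gap (V1→V2): /gg/; trying suffixes from longest down, /g/ is the first permitted one, so coda /g/ | onset /g/.
/a…u/ gap (V2→V3): /rtl/ splits as /r/ + /tl/ (/tl/ is the longest suffix that is a licit onset).
/u…u/ gap (V3→V4): /bl/ — entire cluster is a permitted onset → onset /bl/, coda ∅.
/u…a/ gap (V4→V5): /btr/; trying suffixes from longest down, /tr/ is the first permitted one, so coda /b/ | onset /tr/.
Result: tlug.gar.tlu.blub.tra.
The first /r/ is in the coda of syllable 2 (/gar/).

2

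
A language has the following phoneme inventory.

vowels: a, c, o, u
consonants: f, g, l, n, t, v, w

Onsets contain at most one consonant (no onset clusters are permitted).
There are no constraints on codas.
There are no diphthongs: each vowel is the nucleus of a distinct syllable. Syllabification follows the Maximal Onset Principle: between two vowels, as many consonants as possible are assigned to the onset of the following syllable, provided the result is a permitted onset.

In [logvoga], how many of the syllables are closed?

1

The vowels are o, o, a — 3 nuclei, so 3 syllables.
/o…o/ gap (V1→V2): /gv/ splits as /g/ + /v/ (/v/ is the longest suffix that is a licit onset).
/o…a/ gap (V2→V3): /g/ is a single consonant, so it becomes the next onset.
Result: log.vo.ga.
Classifying each syllable: /log/ (closed), /vo/ (open), /ga/ (open).
Closed syllables: 1.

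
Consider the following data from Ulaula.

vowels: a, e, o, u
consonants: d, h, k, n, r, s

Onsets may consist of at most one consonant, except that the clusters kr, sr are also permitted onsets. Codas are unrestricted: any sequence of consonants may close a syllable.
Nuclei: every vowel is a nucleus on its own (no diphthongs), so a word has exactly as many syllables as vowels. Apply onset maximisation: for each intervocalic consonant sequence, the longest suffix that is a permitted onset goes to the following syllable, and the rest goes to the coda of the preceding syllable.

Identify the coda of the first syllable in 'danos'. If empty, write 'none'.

none

Nuclei (vowels): a, o → 2 syllables.
V1 /a/ – V2 /o/: /n/ is a single consonant, so it becomes the next onset.
So the parse is da.nos.
Syllable 1 is /da/: onset /d/, nucleus /a/, coda ∅.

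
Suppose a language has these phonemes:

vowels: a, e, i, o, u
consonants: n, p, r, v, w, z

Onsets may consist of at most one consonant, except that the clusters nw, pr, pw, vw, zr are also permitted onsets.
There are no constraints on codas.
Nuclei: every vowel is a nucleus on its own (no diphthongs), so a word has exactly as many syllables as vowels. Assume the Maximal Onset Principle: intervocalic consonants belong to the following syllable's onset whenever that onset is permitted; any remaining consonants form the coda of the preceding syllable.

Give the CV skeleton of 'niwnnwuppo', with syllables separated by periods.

CVCC.CCVC.CV

Vowels present: i, u, o; each is a nucleus, giving 3 syllables.
V1 /i/ – V2 /u/: /wnnw/; trying suffixes from longest down, /nw/ is the first permitted one, so coda /wn/ | onset /nw/.
V2 /u/ – V3 /o/: /pp/; trying suffixes from longest down, /p/ is the first permitted one, so coda /p/ | onset /p/.
Result: niwn.nwup.po.
Mapping each syllable to C/V: /niwn/ → CVCC, /nwup/ → CCVC, /po/ → CV.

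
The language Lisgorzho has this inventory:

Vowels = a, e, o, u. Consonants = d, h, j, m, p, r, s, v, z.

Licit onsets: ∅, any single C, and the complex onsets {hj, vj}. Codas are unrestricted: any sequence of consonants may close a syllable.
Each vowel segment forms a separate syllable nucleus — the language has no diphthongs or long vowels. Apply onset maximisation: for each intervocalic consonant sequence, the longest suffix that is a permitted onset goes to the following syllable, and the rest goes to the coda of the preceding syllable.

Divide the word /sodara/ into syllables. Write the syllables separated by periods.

The vowels are o, a, a — 3 nuclei, so 3 syllables.
V1 /o/ – V2 /a/: /d/ is a single consonant, so it becomes the next onset.
V2 /a/ – V3 /a/: /r/ → onset of the next syllable (single consonants are always licit onsets).

so.da.ra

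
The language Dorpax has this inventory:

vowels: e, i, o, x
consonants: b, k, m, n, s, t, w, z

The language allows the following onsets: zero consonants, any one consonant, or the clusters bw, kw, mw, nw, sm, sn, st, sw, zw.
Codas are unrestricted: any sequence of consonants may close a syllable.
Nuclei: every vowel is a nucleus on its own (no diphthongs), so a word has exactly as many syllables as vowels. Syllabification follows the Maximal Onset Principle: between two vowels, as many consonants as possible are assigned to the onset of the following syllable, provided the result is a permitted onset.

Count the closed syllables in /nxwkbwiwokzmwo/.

Vowels present: x, i, o, o; each is a nucleus, giving 4 syllables.
σ1/σ2 boundary: /wkbw/; trying suffixes from longest down, /bw/ is the first permitted one, so coda /wk/ | onset /bw/.
σ2/σ3 boundary: just /w/ — single C goes to the following onset.
σ3/σ4 boundary: /kzmw/; trying suffixes from longest down, /mw/ is the first permitted one, so coda /kz/ | onset /mw/.
Putting it together: nxwk.bwi.wokz.mwo.
Classifying each syllable: /nxwk/ (closed), /bwi/ (open), /wokz/ (closed), /mwo/ (open).
Closed syllables: 2.

2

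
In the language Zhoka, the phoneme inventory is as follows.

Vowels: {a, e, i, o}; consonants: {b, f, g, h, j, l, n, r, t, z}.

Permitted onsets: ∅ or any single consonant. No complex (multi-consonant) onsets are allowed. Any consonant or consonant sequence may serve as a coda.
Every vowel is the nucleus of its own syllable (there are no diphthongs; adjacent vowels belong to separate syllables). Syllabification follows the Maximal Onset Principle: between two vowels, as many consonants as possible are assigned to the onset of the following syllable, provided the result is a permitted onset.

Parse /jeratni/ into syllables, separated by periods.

Vowels present: e, a, i; each is a nucleus, giving 3 syllables.
σ1/σ2 boundary: /r/ → onset of the next syllable (single consonants are always licit onsets).
σ2/σ3 boundary: /tn/ — longest licit onset from the right is /n/, leaving /t/ as coda.

je.rat.ni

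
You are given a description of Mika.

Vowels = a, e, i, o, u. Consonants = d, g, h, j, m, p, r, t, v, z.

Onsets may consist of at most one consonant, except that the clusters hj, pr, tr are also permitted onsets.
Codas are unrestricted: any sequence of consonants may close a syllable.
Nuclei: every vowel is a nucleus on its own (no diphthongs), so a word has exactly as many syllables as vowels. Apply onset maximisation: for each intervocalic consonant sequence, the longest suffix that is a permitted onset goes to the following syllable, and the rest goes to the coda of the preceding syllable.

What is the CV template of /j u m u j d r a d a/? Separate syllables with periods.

The vowels are u, u, a, a — 4 nuclei, so 4 syllables.
σ1/σ2 boundary: /m/ → onset of the next syllable (single consonants are always licit onsets).
σ2/σ3 boundary: /jdr/ — longest licit onset from the right is /r/, leaving /jd/ as coda.
σ3/σ4 boundary: /d/ → onset of the next syllable (single consonants are always licit onsets).
Result: ju.mujd.ra.da.
Mapping each syllable to C/V: /ju/ → CV, /mujd/ → CVCC, /ra/ → CV, /da/ → CV.

CV.CVCC.CV.CV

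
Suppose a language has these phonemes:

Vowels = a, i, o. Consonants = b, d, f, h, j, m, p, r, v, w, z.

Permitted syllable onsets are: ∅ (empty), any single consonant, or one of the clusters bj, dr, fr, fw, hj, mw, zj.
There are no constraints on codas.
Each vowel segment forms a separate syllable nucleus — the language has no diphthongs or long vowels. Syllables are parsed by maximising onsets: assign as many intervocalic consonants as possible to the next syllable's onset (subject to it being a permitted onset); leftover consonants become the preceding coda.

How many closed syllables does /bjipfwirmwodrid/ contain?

3

The vowels are i, i, o, i — 4 nuclei, so 4 syllables.
σ1/σ2 boundary: /pfw/; trying suffixes from longest down, /fw/ is the first permitted one, so coda /p/ | onset /fw/.
σ2/σ3 boundary: /rmw/ — longest licit onset from the right is /mw/, leaving /r/ as coda.
σ3/σ4 boundary: /dr/ — entire cluster is a permitted onset → onset /dr/, coda ∅.
So the parse is bjip.fwir.mwo.drid.
Classifying each syllable: /bjip/ (closed), /fwir/ (closed), /mwo/ (open), /drid/ (closed).
Closed syllables: 3.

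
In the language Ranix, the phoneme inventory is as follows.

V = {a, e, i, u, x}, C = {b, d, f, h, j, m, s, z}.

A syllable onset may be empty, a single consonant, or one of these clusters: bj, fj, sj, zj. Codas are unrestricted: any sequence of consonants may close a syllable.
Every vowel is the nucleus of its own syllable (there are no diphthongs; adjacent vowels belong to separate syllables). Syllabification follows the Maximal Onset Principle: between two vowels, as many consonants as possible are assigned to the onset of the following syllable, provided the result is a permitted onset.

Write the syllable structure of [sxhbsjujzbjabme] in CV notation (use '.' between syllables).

CVCC.CCVCC.CCVC.CV

The vowels are x, u, a, e — 4 nuclei, so 4 syllables.
V1 /x/ – V2 /u/: cluster /hbsj/ — the longest permitted-onset suffix is /sj/; onset = /sj/, preceding coda = /hb/.
V2 /u/ – V3 /a/: cluster /jzbj/ — the longest permitted-onset suffix is /bj/; onset = /bj/, preceding coda = /jz/.
V3 /a/ – V4 /e/: /bm/; trying suffixes from longest down, /m/ is the first permitted one, so coda /b/ | onset /m/.
Result: sxhb.sjujz.bjab.me.
Mapping each syllable to C/V: /sxhb/ → CVCC, /sjujz/ → CCVCC, /bjab/ → CCVC, /me/ → CV.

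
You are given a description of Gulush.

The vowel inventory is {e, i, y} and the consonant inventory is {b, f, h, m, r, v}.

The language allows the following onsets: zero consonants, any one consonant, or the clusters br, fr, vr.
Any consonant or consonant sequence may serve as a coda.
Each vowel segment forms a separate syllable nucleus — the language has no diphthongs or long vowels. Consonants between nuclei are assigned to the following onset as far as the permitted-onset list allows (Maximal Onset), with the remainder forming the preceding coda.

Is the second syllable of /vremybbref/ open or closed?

closed

Nuclei (vowels): e, y, e → 3 syllables.
σ1/σ2 boundary: /m/ → onset of the next syllable (single consonants are always licit onsets).
σ2/σ3 boundary: /bbr/ — longest licit onset from the right is /br/, leaving /b/ as coda.
Result: vre.myb.bref.
Syllable 2 is /myb/ with coda /b/, so it is closed.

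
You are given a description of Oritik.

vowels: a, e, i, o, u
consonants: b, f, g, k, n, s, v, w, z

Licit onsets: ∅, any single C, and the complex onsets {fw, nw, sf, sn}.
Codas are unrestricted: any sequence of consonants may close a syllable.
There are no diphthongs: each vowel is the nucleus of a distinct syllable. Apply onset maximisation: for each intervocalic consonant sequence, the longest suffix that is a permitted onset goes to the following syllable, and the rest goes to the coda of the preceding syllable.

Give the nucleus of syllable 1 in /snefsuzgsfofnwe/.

e

The vowels are e, u, o, e — 4 nuclei, so 4 syllables.
The first nucleus (vowel 1 from the left) is /e/.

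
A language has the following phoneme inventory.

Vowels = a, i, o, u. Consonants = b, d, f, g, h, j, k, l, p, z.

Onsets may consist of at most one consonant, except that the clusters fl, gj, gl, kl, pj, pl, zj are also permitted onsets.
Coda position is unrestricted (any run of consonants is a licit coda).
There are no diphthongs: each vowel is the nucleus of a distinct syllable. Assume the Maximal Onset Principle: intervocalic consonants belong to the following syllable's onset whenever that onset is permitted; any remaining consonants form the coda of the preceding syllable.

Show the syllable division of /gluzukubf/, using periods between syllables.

glu.zu.kubf

Nuclei (vowels): u, u, u → 3 syllables.
/u…u/ gap (V1→V2): /z/ is a single consonant, so it becomes the next onset.
/u…u/ gap (V2→V3): /k/ → onset of the next syllable (single consonants are always licit onsets).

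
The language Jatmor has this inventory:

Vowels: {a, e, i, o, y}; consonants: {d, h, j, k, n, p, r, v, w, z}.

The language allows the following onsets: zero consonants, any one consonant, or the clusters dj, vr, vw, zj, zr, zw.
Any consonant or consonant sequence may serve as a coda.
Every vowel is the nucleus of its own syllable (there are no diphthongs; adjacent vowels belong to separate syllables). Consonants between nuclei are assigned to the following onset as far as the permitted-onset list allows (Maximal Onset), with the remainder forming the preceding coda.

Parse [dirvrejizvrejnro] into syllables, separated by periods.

dir.vre.jiz.vrejn.ro

The vowels are i, e, i, e, o — 5 nuclei, so 5 syllables.
σ1/σ2 boundary: /rvr/ — longest licit onset from the right is /vr/, leaving /r/ as coda.
σ2/σ3 boundary: just /j/ — single C goes to the following onset.
σ3/σ4 boundary: /zvr/; trying suffixes from longest down, /vr/ is the first permitted one, so coda /z/ | onset /vr/.
σ4/σ5 boundary: /jnr/ splits as /jn/ + /r/ (/r/ is the longest suffix that is a licit onset).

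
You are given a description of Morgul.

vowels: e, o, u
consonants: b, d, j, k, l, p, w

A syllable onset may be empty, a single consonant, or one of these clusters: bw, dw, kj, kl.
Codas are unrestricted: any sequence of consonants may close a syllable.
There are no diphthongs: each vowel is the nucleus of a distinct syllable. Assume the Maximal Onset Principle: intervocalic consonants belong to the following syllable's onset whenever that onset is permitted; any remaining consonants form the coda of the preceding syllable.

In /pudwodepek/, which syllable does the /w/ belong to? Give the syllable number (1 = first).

2

Nuclei (vowels): u, o, e, e → 4 syllables.
V1 /u/ – V2 /o/: cluster /dw/ — /dw/ is itself a permitted onset, so the whole cluster goes right; preceding coda = ∅.
V2 /o/ – V3 /e/: /d/ → onset of the next syllable (single consonants are always licit onsets).
V3 /e/ – V4 /e/: just /p/ — single C goes to the following onset.
So the parse is pu.dwo.de.pek.
The /w/ is in the onset of syllable 2 (/dwo/).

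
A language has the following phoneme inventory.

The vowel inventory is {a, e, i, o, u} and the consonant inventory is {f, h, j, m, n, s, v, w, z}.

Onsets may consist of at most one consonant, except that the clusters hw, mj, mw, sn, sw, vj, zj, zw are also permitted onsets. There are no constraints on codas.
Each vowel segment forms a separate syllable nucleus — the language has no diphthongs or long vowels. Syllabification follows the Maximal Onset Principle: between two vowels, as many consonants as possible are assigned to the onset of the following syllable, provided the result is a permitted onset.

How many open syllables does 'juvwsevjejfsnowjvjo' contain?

2

The vowels are u, e, e, o, o — 5 nuclei, so 5 syllables.
Between /u/ (V1) and /e/ (V2): /vws/; trying suffixes from longest down, /s/ is the first permitted one, so coda /vw/ | onset /s/.
Between /e/ (V2) and /e/ (V3): cluster /vj/ — /vj/ is itself a permitted onset, so the whole cluster goes right; preceding coda = ∅.
Between /e/ (V3) and /o/ (V4): /jfsn/ splits as /jf/ + /sn/ (/sn/ is the longest suffix that is a licit onset).
Between /o/ (V4) and /o/ (V5): cluster /wjvj/ — the longest permitted-onset suffix is /vj/; onset = /vj/, preceding coda = /wj/.
Syllabification: juvw.se.vjejf.snowj.vjo.
Classifying each syllable: /juvw/ (closed), /se/ (open), /vjejf/ (closed), /snowj/ (closed), /vjo/ (open).
Open syllables: 2.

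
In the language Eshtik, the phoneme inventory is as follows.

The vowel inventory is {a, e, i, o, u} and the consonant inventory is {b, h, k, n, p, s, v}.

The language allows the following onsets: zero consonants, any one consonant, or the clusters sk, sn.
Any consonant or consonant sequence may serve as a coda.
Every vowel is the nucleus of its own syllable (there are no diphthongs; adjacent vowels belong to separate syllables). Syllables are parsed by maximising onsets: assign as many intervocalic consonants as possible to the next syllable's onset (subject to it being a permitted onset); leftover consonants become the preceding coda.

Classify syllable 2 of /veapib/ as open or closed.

Vowels present: e, a, i; each is a nucleus, giving 3 syllables.
/e…a/ gap (V1→V2): hiatus — the boundary sits between the two vowels.
/a…i/ gap (V2→V3): /p/ is a single consonant, so it becomes the next onset.
Result: ve.a.pib.
Syllable 2 is /a/; it ends in its nucleus with no coda, so it is open.

open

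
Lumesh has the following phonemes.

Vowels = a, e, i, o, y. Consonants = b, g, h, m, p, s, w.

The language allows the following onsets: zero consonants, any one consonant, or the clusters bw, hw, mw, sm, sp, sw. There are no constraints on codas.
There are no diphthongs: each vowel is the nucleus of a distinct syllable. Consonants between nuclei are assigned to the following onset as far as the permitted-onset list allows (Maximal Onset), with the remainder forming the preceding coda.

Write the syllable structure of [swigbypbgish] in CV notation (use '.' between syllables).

CCVC.CVCC.CVCC

The vowels are i, y, i — 3 nuclei, so 3 syllables.
Between /i/ (V1) and /y/ (V2): cluster /gb/ — the longest permitted-onset suffix is /b/; onset = /b/, preceding coda = /g/.
Between /y/ (V2) and /i/ (V3): /pbg/ splits as /pb/ + /g/ (/g/ is the longest suffix that is a licit onset).
Putting it together: swig.bypb.gish.
Mapping each syllable to C/V: /swig/ → CCVC, /bypb/ → CVCC, /gish/ → CVCC.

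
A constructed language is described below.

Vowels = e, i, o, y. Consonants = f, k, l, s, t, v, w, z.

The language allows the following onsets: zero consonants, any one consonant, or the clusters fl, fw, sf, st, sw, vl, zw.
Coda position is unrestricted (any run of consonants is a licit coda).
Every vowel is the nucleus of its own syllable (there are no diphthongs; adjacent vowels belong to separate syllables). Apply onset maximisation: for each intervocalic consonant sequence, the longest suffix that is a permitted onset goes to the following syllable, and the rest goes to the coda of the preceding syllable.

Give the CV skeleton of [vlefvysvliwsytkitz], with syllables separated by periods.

Vowels present: e, y, i, y, i; each is a nucleus, giving 5 syllables.
σ1/σ2 boundary: /fv/ splits as /f/ + /v/ (/v/ is the longest suffix that is a licit onset).
σ2/σ3 boundary: /svl/ — longest licit onset from the right is /vl/, leaving /s/ as coda.
σ3/σ4 boundary: /ws/ splits as /w/ + /s/ (/s/ is the longest suffix that is a licit onset).
σ4/σ5 boundary: /tk/ — longest licit onset from the right is /k/, leaving /t/ as coda.
So the parse is vlef.vys.vliw.syt.kitz.
Mapping each syllable to C/V: /vlef/ → CCVC, /vys/ → CVC, /vliw/ → CCVC, /syt/ → CVC, /kitz/ → CVCC.

CCVC.CVC.CCVC.CVC.CVCC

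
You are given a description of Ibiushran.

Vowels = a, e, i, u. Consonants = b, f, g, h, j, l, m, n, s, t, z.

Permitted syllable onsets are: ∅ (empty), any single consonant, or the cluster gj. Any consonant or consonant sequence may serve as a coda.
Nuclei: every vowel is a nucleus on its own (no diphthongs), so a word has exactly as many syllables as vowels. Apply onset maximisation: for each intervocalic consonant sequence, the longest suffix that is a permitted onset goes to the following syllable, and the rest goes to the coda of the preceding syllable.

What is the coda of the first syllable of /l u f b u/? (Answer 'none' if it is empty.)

Nuclei (vowels): u, u → 2 syllables.
Between /u/ (V1) and /u/ (V2): cluster /fb/ — the longest permitted-onset suffix is /b/; onset = /b/, preceding coda = /f/.
Putting it together: luf.bu.
Syllable 1 is /luf/: onset /l/, nucleus /u/, coda /f/.

f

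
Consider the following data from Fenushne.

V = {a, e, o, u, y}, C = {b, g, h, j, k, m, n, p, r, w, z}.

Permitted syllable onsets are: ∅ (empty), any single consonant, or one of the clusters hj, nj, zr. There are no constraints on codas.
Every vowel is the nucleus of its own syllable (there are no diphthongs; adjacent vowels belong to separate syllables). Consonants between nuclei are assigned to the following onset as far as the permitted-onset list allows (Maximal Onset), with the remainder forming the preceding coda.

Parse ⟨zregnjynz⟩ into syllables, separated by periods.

zreg.njynz

The vowels are e, y — 2 nuclei, so 2 syllables.
/e…y/ gap (V1→V2): cluster /gnj/ — the longest permitted-onset suffix is /nj/; onset = /nj/, preceding coda = /g/.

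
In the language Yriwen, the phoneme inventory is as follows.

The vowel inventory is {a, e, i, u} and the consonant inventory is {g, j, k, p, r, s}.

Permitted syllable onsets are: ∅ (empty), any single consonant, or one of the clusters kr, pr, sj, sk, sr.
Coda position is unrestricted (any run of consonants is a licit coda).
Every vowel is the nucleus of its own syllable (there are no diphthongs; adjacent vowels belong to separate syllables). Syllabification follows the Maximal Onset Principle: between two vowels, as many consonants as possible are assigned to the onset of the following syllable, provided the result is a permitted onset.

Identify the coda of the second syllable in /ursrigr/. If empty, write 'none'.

Vowels present: u, i; each is a nucleus, giving 2 syllables.
Between /u/ (V1) and /i/ (V2): cluster /rsr/ — the longest permitted-onset suffix is /sr/; onset = /sr/, preceding coda = /r/.
Result: ur.srigr.
Syllable 2 is /srigr/: onset /sr/, nucleus /i/, coda /gr/.

gr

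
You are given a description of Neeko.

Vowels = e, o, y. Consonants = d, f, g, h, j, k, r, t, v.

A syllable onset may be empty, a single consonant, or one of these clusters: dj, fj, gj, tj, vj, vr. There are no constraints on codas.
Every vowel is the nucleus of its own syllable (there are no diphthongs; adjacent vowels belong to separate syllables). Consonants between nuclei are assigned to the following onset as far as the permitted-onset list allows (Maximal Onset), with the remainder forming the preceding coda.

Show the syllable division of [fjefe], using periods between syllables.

The vowels are e, e — 2 nuclei, so 2 syllables.
/e…e/ gap (V1→V2): /f/ → onset of the next syllable (single consonants are always licit onsets).

fje.fe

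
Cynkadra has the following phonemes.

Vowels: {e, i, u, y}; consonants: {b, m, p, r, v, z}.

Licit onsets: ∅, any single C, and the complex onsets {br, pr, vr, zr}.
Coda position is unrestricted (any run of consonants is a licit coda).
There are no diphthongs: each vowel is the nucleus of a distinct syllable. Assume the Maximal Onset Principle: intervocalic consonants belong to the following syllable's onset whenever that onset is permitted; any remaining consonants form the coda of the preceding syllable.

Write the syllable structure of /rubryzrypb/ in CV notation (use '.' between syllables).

CV.CCV.CCVCC

The vowels are u, y, y — 3 nuclei, so 3 syllables.
V1 /u/ – V2 /y/: /br/ — entire cluster is a permitted onset → onset /br/, coda ∅.
V2 /y/ – V3 /y/: cluster /zr/ — /zr/ is itself a permitted onset, so the whole cluster goes right; preceding coda = ∅.
Syllabification: ru.bry.zrypb.
Mapping each syllable to C/V: /ru/ → CV, /bry/ → CCV, /zrypb/ → CCVCC.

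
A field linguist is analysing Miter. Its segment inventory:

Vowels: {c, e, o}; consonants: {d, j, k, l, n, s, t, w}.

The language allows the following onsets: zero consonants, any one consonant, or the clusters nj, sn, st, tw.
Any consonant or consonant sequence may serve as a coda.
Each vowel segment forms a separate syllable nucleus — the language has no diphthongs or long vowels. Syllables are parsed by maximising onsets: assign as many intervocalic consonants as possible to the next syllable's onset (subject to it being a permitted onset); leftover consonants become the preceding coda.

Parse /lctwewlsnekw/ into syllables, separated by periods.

lc.twewl.snekw

The vowels are c, e, e — 3 nuclei, so 3 syllables.
Between /c/ (V1) and /e/ (V2): cluster /tw/ — /tw/ is itself a permitted onset, so the whole cluster goes right; preceding coda = ∅.
Between /e/ (V2) and /e/ (V3): cluster /wlsn/ — the longest permitted-onset suffix is /sn/; onset = /sn/, preceding coda = /wl/.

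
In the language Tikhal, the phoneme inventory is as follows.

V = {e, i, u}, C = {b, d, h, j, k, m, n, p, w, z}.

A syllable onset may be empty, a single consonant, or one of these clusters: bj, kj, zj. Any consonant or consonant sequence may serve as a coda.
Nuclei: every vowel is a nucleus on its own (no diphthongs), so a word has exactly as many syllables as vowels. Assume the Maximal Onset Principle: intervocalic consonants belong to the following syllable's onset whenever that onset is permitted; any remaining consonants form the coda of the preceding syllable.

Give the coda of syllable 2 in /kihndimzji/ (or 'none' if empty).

m

Nuclei (vowels): i, i, i → 3 syllables.
σ1/σ2 boundary: /hnd/ — longest licit onset from the right is /d/, leaving /hn/ as coda.
σ2/σ3 boundary: /mzj/; trying suffixes from longest down, /zj/ is the first permitted one, so coda /m/ | onset /zj/.
Syllabification: kihn.dim.zji.
Syllable 2 is /dim/: onset /d/, nucleus /i/, coda /m/.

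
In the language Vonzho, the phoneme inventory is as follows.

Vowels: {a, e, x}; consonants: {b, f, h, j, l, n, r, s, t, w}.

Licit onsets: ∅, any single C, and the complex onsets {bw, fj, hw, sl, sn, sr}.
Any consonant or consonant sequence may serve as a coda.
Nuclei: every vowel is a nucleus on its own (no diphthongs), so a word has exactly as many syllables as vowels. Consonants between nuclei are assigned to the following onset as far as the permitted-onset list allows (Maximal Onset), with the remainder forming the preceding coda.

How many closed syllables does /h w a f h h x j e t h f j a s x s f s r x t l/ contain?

4

Vowels present: a, x, e, a, x, x; each is a nucleus, giving 6 syllables.
Between /a/ (V1) and /x/ (V2): /fhh/ splits as /fh/ + /h/ (/h/ is the longest suffix that is a licit onset).
Between /x/ (V2) and /e/ (V3): /j/ is a single consonant, so it becomes the next onset.
Between /e/ (V3) and /a/ (V4): /thfj/ splits as /th/ + /fj/ (/fj/ is the longest suffix that is a licit onset).
Between /a/ (V4) and /x/ (V5): just /s/ — single C goes to the following onset.
Between /x/ (V5) and /x/ (V6): /sfsr/; trying suffixes from longest down, /sr/ is the first permitted one, so coda /sf/ | onset /sr/.
Result: hwafh.hx.jeth.fja.sxsf.srxtl.
Classifying each syllable: /hwafh/ (closed), /hx/ (open), /jeth/ (closed), /fja/ (open), /sxsf/ (closed), /srxtl/ (closed).
Closed syllables: 4.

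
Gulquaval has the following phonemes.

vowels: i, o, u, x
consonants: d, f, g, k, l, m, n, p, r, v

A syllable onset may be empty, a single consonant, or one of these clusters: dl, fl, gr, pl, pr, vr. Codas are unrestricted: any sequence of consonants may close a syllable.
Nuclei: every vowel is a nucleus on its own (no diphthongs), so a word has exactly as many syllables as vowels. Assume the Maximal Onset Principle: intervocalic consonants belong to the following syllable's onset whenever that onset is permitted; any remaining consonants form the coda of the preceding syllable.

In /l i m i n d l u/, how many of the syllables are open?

2

The vowels are i, i, u — 3 nuclei, so 3 syllables.
V1 /i/ – V2 /i/: /m/ is a single consonant, so it becomes the next onset.
V2 /i/ – V3 /u/: /ndl/ splits as /n/ + /dl/ (/dl/ is the longest suffix that is a licit onset).
So the parse is li.min.dlu.
Classifying each syllable: /li/ (open), /min/ (closed), /dlu/ (open).
Open syllables: 2.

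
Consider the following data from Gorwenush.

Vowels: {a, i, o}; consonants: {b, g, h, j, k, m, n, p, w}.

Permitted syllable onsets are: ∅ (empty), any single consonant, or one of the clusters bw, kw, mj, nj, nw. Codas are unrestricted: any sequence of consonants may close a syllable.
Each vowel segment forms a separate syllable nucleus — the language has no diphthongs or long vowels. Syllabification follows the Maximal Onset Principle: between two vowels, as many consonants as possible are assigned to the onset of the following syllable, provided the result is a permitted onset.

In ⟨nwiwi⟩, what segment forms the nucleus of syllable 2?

i

The vowels are i, i — 2 nuclei, so 2 syllables.
The second nucleus (vowel 2 from the left) is /i/.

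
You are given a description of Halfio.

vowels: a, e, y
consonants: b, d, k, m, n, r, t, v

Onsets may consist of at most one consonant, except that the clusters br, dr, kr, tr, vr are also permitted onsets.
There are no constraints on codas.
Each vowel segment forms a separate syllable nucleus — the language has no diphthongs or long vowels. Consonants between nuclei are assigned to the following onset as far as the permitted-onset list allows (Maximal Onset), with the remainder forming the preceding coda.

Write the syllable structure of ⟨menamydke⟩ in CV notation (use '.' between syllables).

The vowels are e, a, y, e — 4 nuclei, so 4 syllables.
σ1/σ2 boundary: just /n/ — single C goes to the following onset.
σ2/σ3 boundary: /m/ is a single consonant, so it becomes the next onset.
σ3/σ4 boundary: /dk/ splits as /d/ + /k/ (/k/ is the longest suffix that is a licit onset).
Syllabification: me.na.myd.ke.
Mapping each syllable to C/V: /me/ → CV, /na/ → CV, /myd/ → CVC, /ke/ → CV.

CV.CV.CVC.CV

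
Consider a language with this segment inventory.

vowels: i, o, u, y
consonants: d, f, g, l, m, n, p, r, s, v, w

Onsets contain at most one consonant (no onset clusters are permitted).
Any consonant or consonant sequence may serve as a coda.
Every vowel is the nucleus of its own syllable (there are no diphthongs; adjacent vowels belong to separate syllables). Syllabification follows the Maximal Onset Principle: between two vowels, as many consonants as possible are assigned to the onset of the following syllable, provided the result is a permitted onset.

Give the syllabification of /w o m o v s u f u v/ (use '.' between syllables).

wo.mov.su.fuv

The vowels are o, o, u, u — 4 nuclei, so 4 syllables.
Between /o/ (V1) and /o/ (V2): just /m/ — single C goes to the following onset.
Between /o/ (V2) and /u/ (V3): /vs/ splits as /v/ + /s/ (/s/ is the longest suffix that is a licit onset).
Between /u/ (V3) and /u/ (V4): /f/ → onset of the next syllable (single consonants are always licit onsets).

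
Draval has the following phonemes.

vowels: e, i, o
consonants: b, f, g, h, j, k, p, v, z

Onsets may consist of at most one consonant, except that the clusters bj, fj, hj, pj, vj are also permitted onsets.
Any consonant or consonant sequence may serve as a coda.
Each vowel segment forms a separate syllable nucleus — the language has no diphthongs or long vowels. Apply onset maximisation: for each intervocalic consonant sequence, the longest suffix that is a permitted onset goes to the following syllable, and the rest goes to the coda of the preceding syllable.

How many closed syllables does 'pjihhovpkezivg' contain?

3

Vowels present: i, o, e, i; each is a nucleus, giving 4 syllables.
V1 /i/ – V2 /o/: /hh/ splits as /h/ + /h/ (/h/ is the longest suffix that is a licit onset).
V2 /o/ – V3 /e/: /vpk/; trying suffixes from longest down, /k/ is the first permitted one, so coda /vp/ | onset /k/.
V3 /e/ – V4 /i/: just /z/ — single C goes to the following onset.
Result: pjih.hovp.ke.zivg.
Classifying each syllable: /pjih/ (closed), /hovp/ (closed), /ke/ (open), /zivg/ (closed).
Closed syllables: 3.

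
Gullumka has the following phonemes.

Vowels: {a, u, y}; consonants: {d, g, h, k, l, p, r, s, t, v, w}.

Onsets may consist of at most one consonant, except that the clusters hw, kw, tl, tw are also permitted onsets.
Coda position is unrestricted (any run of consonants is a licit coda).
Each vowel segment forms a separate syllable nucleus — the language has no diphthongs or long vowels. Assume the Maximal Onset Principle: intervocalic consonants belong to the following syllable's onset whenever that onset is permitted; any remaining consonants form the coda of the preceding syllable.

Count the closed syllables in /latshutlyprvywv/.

3

The vowels are a, u, y, y — 4 nuclei, so 4 syllables.
σ1/σ2 boundary: /tsh/ — longest licit onset from the right is /h/, leaving /ts/ as coda.
σ2/σ3 boundary: cluster /tl/ — /tl/ is itself a permitted onset, so the whole cluster goes right; preceding coda = ∅.
σ3/σ4 boundary: /prv/ splits as /pr/ + /v/ (/v/ is the longest suffix that is a licit onset).
Putting it together: lats.hu.tlypr.vywv.
Classifying each syllable: /lats/ (closed), /hu/ (open), /tlypr/ (closed), /vywv/ (closed).
Closed syllables: 3.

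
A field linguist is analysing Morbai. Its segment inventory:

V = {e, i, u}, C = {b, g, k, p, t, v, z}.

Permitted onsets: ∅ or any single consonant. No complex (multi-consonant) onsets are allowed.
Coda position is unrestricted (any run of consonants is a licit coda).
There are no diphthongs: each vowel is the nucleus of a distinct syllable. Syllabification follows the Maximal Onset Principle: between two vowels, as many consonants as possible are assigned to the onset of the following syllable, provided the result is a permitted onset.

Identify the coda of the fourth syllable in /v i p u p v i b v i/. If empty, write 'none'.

none

The vowels are i, u, i, i — 4 nuclei, so 4 syllables.
σ1/σ2 boundary: /p/ → onset of the next syllable (single consonants are always licit onsets).
σ2/σ3 boundary: cluster /pv/ — the longest permitted-onset suffix is /v/; onset = /v/, preceding coda = /p/.
σ3/σ4 boundary: /bv/ splits as /b/ + /v/ (/v/ is the longest suffix that is a licit onset).
So the parse is vi.pup.vib.vi.
Syllable 4 is /vi/: onset /v/, nucleus /i/, coda ∅.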